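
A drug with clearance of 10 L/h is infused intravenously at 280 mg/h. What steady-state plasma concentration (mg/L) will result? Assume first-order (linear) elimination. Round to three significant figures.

Css = rate / CL = 280 / 10.00 = 28.00 mg/L

28.0 mg/L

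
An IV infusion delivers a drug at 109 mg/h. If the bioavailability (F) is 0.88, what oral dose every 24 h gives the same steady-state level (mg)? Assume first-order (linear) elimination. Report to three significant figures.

To maintain the same Css, the systemic dosing rate must be unchanged: F·D/τ = infusion rate.
D = rate × τ / F = 109 × 24 / 0.88 = 2973 mg

2970 mg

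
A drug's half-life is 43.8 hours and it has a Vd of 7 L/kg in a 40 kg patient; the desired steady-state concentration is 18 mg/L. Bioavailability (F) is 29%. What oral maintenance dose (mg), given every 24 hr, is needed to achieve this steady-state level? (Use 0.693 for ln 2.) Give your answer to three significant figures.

Total Vd = 7 × 40 = 280.0 L
CL = 0.693 × Vd / t½ = 0.693 × 280.0 / 43.8 = 4.430 L/h
D = CL × Css × τ / F = 4.430 × 18 × 24 / 0.29 = 6599 mg

6600 mg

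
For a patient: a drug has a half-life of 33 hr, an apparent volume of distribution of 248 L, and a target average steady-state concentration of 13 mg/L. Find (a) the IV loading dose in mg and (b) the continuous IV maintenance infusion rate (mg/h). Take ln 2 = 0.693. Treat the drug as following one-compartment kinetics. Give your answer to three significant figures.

(a) 3220 mg; (b) 67.7 mg/h

LD = Vd × C = 248.0 × 13 = 3224 mg
CL = 0.693 × Vd / t½ = 0.693 × 248.0 / 33 = 5.208 L/h
Infusion rate = CL × Css = 5.208 × 13 = 67.70 mg/h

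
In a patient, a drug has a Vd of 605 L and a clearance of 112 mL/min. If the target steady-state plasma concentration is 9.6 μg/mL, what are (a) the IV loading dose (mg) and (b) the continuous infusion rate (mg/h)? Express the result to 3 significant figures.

(a) 5810 mg; (b) 64.5 mg/h

LD = Vd · C_target = 605.0 × 9.6 = 5808 mg
CL = 112 mL/min = 112 × 0.06 = 6.720 L/h
Infusion rate = 6.720 L/h × 9.6 mg/L = 64.51 mg/h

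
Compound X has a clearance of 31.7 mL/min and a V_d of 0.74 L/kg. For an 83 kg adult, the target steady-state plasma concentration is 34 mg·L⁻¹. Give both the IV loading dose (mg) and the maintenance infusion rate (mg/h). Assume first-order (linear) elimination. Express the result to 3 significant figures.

Vd = 0.74 L/kg × 83 kg = 61.42 L
Loading dose = Vd × C = 61.42 × 34 = 2088 mg
CL = 31.7 mL/min × 60/1000 = 1.902 L/h
Maintenance: replace elimination → rate = CL × Css = 1.902 × 34 = 64.67 mg/h

(a) 2090 mg; (b) 64.7 mg/h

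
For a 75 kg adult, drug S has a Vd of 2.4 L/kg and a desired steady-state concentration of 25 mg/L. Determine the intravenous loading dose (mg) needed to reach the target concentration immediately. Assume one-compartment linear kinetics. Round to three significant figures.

4500 mg

Total Vd = 2.4 × 75 = 180.0 L
LD = Vd × C = 180.0 × 25.00 = 4500 mg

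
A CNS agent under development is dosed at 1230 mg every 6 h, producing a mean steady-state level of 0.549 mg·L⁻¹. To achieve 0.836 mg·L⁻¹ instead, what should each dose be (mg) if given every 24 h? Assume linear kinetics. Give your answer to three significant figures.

7490 mg

With linear kinetics, Css is proportional to dose rate (D/τ) at fixed clearance.
D₂ = D₁ × (Css,target / Css,current) × (τ₂/τ₁) = 1230 × (0.836/0.549) × (24/6) = 7492 mg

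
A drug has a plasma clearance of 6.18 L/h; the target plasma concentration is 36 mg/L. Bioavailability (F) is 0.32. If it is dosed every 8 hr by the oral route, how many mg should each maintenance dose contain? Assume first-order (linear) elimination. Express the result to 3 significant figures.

5560 mg

D = CL × Css × τ / F = 6.180 × 36 × 8 / 0.32 = 5562 mg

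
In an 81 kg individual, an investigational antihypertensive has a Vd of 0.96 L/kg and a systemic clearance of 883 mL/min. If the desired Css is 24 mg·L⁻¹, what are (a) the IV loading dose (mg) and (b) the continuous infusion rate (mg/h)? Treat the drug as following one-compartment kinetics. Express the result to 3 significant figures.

Total Vd = 0.96 × 81 = 77.76 L
Loading dose = Vd × C = 77.76 × 24 = 1866 mg
Convert clearance: 883 mL/min × 60 min/h ÷ 1000 mL/L = 52.98 L/h
Infusion rate = 52.98 L/h × 24 mg/L = 1272 mg/h

(a) 1870 mg; (b) 1270 mg/h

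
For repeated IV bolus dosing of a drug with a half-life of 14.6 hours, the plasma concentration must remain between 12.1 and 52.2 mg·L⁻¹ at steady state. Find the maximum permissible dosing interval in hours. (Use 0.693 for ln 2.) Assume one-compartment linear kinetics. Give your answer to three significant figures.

30.8 h

k = 0.693 / t½ = 0.693 / 14.6 = 0.04747 h⁻¹
Between IV bolus doses, concentration decays as C = C₀·e^(−kτ), so C_peak/C_trough = e^(kτ).
τ_max = ln(C_peak/C_trough) / k = ln(52.2/12.1) / 0.04747 = 1.462 / 0.04747 = 30.80 h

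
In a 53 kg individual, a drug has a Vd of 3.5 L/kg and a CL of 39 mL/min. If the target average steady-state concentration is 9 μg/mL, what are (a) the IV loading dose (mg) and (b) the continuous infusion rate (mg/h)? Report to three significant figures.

(a) 1670 mg; (b) 21.1 mg/h

Vd = 3.5 L/kg × 53 kg = 185.5 L
LD = Vd · C_target = 185.5 × 9 = 1670 mg
CL = 39 mL/min × 60/1000 = 2.340 L/h
Maintenance infusion rate = CL × Css = 2.340 × 9 = 21.06 mg/h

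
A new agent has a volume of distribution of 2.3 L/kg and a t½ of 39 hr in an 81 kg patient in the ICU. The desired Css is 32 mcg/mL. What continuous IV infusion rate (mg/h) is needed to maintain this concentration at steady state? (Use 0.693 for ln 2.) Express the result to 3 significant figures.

Vd(total) = 81 kg × 2.3 L/kg = 186.3 L
CL = ln 2 · Vd / t½ = 0.693 × 186.3 / 39 = 3.310 L/h
Infusion rate = CL × Css = 3.310 × 32 = 105.9 mg/h

106 mg/h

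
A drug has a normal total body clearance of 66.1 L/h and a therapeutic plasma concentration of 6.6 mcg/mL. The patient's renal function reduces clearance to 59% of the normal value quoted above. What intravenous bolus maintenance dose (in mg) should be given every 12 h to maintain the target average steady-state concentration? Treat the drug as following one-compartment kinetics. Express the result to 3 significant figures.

3090 mg

Patient clearance = 0.59 × 66.10 = 39.00 L/h
D = CL × Css × τ = 39.00 × 6.6 × 12 = 3089 mg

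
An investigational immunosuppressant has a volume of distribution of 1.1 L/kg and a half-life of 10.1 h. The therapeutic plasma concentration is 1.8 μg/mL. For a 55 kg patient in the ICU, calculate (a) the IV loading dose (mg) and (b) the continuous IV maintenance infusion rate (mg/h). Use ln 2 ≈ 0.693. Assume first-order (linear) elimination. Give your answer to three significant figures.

Total Vd = 1.1 × 55 = 60.50 L
LD = Vd × C = 60.50 × 1.8 = 108.9 mg
CL = 0.693 × Vd / t½ = 0.693 × 60.50 / 10.1 = 4.151 L/h
Infusion rate = CL × Css = 4.151 × 1.8 = 7.472 mg/h

(a) 109 mg; (b) 7.47 mg/h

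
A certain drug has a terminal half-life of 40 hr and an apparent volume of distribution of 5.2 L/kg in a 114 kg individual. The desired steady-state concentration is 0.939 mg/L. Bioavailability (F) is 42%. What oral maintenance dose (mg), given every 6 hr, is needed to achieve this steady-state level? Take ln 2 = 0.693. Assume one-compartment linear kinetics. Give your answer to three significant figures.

Vd = 5.2 L/kg × 114 kg = 592.8 L
k = 0.693/40 = 0.01733 h⁻¹, so CL = k·Vd = 0.01733 × 592.8 = 10.27 L/h
D = CL × Css × τ / F = 10.27 × 0.939 × 6 / 0.42 = 137.8 mg

138 mg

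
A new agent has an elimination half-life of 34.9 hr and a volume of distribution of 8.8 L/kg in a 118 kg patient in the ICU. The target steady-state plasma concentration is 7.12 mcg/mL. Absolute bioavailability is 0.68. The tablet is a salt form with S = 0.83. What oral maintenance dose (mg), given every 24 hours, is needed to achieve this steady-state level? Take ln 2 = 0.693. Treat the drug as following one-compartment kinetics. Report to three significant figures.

Vd = 8.8 L/kg × 118 kg = 1038 L
CL = ln 2 · Vd / t½ = 0.693 × 1038 / 34.9 = 20.61 L/h
D = CL × Css × τ / F / S = 20.61 × 7.12 × 24 / 0.68 / 0.83 = 6240 mg

6240 mg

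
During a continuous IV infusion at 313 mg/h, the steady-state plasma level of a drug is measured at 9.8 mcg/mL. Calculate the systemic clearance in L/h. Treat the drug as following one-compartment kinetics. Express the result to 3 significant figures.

31.9 L/h

At steady state, infusion rate = CL × Css, so CL = rate / Css.
CL = 313 / 9.8 = 31.94 L/h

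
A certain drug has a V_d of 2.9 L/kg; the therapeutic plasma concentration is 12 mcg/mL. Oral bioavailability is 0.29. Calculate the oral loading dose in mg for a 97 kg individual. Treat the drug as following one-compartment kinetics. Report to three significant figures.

Total Vd = 2.9 × 97 = 281.3 L
The loading dose fills Vd to the target concentration.
LD = Vd × C / F = 281.3 × 12.00 / 0.29 = 11640 mg

11600 mg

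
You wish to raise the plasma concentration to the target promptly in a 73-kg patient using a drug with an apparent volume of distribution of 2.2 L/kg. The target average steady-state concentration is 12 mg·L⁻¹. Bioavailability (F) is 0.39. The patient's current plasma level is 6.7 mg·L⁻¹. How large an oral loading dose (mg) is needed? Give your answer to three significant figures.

Total Vd = 2.2 × 73 = 160.6 L
Concentration deficit ΔC = 12 − 6.7 = 5.300 mg/L
LD = Vd × ΔC / F = 160.6 × 5.300 / 0.39 = 2183 mg

2180 mg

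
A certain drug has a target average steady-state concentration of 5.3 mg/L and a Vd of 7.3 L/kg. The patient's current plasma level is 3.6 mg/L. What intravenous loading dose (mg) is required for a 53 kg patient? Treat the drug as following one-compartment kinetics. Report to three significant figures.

Total Vd = 7.3 × 53 = 386.9 L
The loading dose fills Vd to the target concentration.
Concentration deficit ΔC = 5.3 − 3.6 = 1.700 mg/L
LD = Vd × ΔC = 386.9 × 1.700 = 657.7 mg

658 mg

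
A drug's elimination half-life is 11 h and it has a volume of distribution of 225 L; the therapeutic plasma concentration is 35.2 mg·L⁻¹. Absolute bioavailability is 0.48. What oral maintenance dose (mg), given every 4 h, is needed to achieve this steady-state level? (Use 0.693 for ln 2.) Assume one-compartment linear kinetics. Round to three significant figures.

CL = 0.693 × Vd / t½ = 0.693 × 225.0 / 11 = 14.18 L/h
D = CL × Css × τ / F = 14.18 × 35.2 × 4 / 0.48 = 4159 mg

4160 mg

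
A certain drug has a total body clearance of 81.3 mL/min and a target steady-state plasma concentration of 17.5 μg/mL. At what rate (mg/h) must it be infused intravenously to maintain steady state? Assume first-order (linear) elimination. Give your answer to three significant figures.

85.4 mg/h

CL = 81.3 mL/min = 81.3 × 0.06 = 4.878 L/h
At steady state, infusion rate equals elimination rate: rate in = CL × Css.
Rate = CL × Css = 4.878 × 17.5 = 85.37 mg/h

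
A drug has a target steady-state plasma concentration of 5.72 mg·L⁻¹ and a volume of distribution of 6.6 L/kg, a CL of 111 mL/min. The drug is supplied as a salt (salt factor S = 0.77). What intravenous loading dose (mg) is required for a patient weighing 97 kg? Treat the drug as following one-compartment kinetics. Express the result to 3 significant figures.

4760 mg

Total Vd = 6.6 × 97 = 640.2 L
LD = Vd × C / S = 640.2 × 5.720 / 0.77 = 4756 mg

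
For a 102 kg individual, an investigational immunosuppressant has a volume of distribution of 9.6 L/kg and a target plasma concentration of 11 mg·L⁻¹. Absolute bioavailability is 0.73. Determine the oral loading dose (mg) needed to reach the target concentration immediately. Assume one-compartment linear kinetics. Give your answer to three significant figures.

14800 mg

Vd = 9.6 L/kg × 102 kg = 979.2 L
LD = Vd × C / F = 979.2 × 11.00 / 0.73 = 14760 mg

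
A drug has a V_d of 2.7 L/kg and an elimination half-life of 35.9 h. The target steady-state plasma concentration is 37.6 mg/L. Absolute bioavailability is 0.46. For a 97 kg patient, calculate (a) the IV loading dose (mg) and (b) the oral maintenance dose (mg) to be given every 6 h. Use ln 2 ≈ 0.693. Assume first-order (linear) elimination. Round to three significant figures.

(a) 9850 mg; (b) 2480 mg

Vd = 2.7 L/kg × 97 kg = 261.9 L
LD = Vd × C = 261.9 × 37.6 = 9847 mg
CL = 0.693 × Vd / t½ = 0.693 × 261.9 / 35.9 = 5.056 L/h
D = CL × Css × τ / F = 5.056 × 37.6 × 6 / 0.46 = 2480 mg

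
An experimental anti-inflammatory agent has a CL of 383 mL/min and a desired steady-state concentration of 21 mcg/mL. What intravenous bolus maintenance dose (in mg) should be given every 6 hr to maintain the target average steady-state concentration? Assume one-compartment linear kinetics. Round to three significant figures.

2900 mg

Convert clearance: 383 mL/min × 60 min/h ÷ 1000 mL/L = 22.98 L/h
At steady state, dose per interval replaces the amount cleared in that interval: D/τ = CL·Css.
D = CL × Css × τ = 22.98 × 21 × 6 = 2895 mg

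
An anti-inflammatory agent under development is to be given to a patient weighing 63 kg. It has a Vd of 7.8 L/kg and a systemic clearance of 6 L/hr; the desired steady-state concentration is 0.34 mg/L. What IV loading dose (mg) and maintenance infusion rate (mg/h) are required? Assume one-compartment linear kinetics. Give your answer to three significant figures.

Total Vd = 7.8 × 63 = 491.4 L
LD = Vd · C_target = 491.4 × 0.34 = 167.1 mg
Maintenance infusion rate = CL × Css = 6.000 × 0.34 = 2.040 mg/h

(a) 167 mg; (b) 2.04 mg/h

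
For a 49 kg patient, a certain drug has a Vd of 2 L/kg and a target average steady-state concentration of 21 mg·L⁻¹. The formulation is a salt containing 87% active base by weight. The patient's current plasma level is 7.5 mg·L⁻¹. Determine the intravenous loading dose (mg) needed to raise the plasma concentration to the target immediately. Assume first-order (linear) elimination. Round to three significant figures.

Vd = 2 L/kg × 49 kg = 98.00 L
Concentration deficit ΔC = 21 − 7.5 = 13.50 mg/L
LD = Vd × ΔC / S = 98.00 × 13.50 / 0.87 = 1521 mg

1520 mg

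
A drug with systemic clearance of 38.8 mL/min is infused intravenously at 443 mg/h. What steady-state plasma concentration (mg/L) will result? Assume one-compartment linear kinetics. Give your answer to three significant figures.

190 mg/L

CL = 38.8 mL/min = 38.8 × 0.06 = 2.328 L/h
Css = rate / CL = 443 / 2.328 = 190.3 mg/L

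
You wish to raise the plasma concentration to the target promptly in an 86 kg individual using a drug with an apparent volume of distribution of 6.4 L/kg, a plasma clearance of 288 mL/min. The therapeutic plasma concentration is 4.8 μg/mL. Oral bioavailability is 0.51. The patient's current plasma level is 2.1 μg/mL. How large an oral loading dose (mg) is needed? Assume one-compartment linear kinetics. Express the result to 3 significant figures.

2910 mg

Vd = 6.4 L/kg × 86 kg = 550.4 L
Concentration deficit ΔC = 4.8 − 2.1 = 2.700 mg/L
LD = Vd × ΔC / F = 550.4 × 2.700 / 0.51 = 2914 mg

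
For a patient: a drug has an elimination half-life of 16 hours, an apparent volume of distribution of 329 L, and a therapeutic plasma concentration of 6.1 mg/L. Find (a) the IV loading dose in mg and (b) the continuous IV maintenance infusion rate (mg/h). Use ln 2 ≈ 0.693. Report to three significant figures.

(a) 2010 mg; (b) 86.9 mg/h

LD = Vd × C = 329.0 × 6.1 = 2007 mg
CL = 0.693 × Vd / t½ = 0.693 × 329.0 / 16 = 14.25 L/h
Infusion rate = CL × Css = 14.25 × 6.1 = 86.93 mg/h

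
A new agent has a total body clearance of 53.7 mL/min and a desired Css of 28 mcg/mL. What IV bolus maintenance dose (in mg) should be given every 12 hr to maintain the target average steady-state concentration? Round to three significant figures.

1080 mg

CL = 53.7 mL/min = 53.7 × 0.06 = 3.222 L/h
D = CL × Css × τ = 3.222 × 28 × 12 = 1083 mg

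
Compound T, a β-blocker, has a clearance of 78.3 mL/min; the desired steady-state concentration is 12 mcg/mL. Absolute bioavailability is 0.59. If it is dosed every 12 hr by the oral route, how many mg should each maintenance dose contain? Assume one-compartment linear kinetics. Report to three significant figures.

1150 mg

CL = 78.3 mL/min = 78.3 × 0.06 = 4.698 L/h
D = CL × Css × τ / F = 4.698 × 12 × 12 / 0.59 = 1147 mg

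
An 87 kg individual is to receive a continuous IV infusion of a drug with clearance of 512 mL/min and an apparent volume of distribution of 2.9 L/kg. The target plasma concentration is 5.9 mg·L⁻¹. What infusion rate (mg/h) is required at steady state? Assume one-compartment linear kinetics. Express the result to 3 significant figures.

181 mg/h

CL = 512 mL/min = 512 × 0.06 = 30.72 L/h
R₀ = 30.72 × 5.9 = 181.2 mg/h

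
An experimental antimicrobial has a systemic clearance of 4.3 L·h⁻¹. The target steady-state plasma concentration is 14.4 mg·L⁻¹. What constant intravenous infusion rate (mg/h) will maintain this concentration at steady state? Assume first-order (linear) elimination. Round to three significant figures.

61.9 mg/h

At steady state, infusion rate equals elimination rate: rate in = CL × Css.
Infusion rate = CL · Css = 4.300 L/h × 14.4 mg/L = 61.92 mg/h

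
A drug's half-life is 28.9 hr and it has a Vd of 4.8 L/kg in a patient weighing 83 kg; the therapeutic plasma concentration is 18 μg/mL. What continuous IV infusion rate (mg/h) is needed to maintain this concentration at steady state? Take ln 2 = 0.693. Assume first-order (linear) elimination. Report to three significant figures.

Vd = 4.8 L/kg × 83 kg = 398.4 L
CL = 0.693 × Vd / t½ = 0.693 × 398.4 / 28.9 = 9.553 L/h
Infusion rate = CL × Css = 9.553 × 18 = 172.0 mg/h

172 mg/h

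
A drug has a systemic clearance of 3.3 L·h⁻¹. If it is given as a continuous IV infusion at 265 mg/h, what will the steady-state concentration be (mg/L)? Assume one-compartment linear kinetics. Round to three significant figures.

80.3 mg/L

Css = rate / CL = 265 / 3.300 = 80.30 mg/L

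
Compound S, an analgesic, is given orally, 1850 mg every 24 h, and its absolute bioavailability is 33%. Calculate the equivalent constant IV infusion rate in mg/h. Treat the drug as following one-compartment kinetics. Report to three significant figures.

Equivalent systemic input: infusion rate = F·D/τ.
Rate = 0.33 × 1850 / 24 = 25.44 mg/h

25.4 mg/h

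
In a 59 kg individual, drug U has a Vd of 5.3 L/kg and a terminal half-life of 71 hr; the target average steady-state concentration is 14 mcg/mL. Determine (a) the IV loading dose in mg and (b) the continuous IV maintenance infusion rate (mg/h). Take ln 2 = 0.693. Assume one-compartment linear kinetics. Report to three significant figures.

Vd(total) = 59 kg × 5.3 L/kg = 312.7 L
LD = Vd × C = 312.7 × 14 = 4378 mg
CL = 0.693 × Vd / t½ = 0.693 × 312.7 / 71 = 3.052 L/h
Infusion rate = CL × Css = 3.052 × 14 = 42.73 mg/h

(a) 4380 mg; (b) 42.7 mg/h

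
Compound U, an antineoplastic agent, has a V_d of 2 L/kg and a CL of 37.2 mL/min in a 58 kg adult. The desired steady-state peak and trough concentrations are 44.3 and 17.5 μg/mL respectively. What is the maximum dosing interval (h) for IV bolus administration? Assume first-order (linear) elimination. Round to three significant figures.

48.3 h

Vd = 2 L/kg × 58 kg = 116.0 L
CL = 37.2 mL/min = 37.2 × 0.06 = 2.232 L/h
k = CL / Vd = 2.232 / 116.0 = 0.01924 h⁻¹
Between IV bolus doses, concentration decays as C = C₀·e^(−kτ), so C_peak/C_trough = e^(kτ).
τ_max = ln(C_peak/C_trough) / k = ln(44.3/17.5) / 0.01924 = 0.9288 / 0.01924 = 48.27 h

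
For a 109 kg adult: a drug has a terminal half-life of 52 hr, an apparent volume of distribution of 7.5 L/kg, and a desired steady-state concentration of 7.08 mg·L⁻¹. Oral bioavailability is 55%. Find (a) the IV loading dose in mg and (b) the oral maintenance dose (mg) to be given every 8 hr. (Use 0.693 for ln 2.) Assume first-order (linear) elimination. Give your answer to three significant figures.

(a) 5790 mg; (b) 1120 mg

Vd = 7.5 L/kg × 109 kg = 817.5 L
LD = Vd × C = 817.5 × 7.08 = 5788 mg
CL = 0.693 × Vd / t½ = 0.693 × 817.5 / 52 = 10.89 L/h
D = CL × Css × τ / F = 10.89 × 7.08 × 8 / 0.55 = 1121 mg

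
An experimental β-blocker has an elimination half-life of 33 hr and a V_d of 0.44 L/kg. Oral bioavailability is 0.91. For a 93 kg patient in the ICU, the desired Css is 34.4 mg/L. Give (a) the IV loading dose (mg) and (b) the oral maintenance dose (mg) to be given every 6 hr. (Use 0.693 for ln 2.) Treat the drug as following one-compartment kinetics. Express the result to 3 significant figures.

Vd = 0.44 L/kg × 93 kg = 40.92 L
LD = Vd × C = 40.92 × 34.4 = 1408 mg
CL = 0.693 × Vd / t½ = 0.693 × 40.92 / 33 = 0.8593 L/h
D = CL × Css × τ / F = 0.8593 × 34.4 × 6 / 0.91 = 194.9 mg

(a) 1410 mg; (b) 195 mg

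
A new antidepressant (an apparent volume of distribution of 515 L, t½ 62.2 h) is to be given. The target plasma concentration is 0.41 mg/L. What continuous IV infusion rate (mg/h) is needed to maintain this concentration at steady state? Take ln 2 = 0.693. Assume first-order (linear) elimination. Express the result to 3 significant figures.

2.35 mg/h

CL = ln 2 · Vd / t½ = 0.693 × 515.0 / 62.2 = 5.738 L/h
Infusion rate = CL × Css = 5.738 × 0.41 = 2.353 mg/h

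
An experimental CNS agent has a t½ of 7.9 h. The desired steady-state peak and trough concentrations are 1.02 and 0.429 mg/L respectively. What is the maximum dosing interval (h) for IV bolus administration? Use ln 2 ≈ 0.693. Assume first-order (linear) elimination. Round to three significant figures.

9.87 h

k = 0.693 / t½ = 0.693 / 7.9 = 0.08772 h⁻¹
Between IV bolus doses, concentration decays as C = C₀·e^(−kτ), so C_peak/C_trough = e^(kτ).
τ_max = ln(C_peak/C_trough) / k = ln(1.02/0.429) / 0.08772 = 0.8661 / 0.08772 = 9.873 h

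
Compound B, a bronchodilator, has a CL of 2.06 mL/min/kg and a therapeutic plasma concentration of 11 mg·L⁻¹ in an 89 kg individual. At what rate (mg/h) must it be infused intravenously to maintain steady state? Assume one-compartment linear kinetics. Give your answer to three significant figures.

121 mg/h

CL = 2.06 mL/min/kg × 89 kg = 183.3 mL/min = 183.3 × 60/1000 = 11.00 L/h
Rate = CL × Css = 11.00 × 11 = 121.0 mg/h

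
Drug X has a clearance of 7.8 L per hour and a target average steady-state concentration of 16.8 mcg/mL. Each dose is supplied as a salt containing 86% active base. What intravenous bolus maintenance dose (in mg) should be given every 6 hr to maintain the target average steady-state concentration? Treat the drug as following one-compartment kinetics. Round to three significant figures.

914 mg

D = CL × Css × τ / S = 7.800 × 16.8 × 6 / 0.86 = 914.2 mg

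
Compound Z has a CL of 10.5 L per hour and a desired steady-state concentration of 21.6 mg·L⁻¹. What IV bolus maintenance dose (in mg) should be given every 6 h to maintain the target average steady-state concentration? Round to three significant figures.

1360 mg

D = CL × Css × τ = 10.50 × 21.6 × 6 = 1361 mg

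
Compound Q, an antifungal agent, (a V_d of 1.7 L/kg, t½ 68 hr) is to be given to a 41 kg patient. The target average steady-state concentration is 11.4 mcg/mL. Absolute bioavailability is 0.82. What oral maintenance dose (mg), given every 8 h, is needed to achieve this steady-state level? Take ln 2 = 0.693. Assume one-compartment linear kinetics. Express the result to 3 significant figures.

Total Vd = 1.7 × 41 = 69.70 L
CL = 0.693 × Vd / t½ = 0.693 × 69.70 / 68 = 0.7103 L/h
D = CL × Css × τ / F = 0.7103 × 11.4 × 8 / 0.82 = 79.00 mg

79.0 mg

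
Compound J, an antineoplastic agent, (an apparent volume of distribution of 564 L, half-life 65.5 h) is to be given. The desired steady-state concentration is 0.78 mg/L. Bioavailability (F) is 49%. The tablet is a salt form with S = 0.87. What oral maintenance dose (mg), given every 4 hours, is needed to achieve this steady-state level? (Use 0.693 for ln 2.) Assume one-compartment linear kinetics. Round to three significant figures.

k = 0.693/65.5 = 0.01058 h⁻¹, so CL = k·Vd = 0.01058 × 564.0 = 5.967 L/h
D = CL × Css × τ / F / S = 5.967 × 0.78 × 4 / 0.49 / 0.87 = 43.67 mg

43.7 mg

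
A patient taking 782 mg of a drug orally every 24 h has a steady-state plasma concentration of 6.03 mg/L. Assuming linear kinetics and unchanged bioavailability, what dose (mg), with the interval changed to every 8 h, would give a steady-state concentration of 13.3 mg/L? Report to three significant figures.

575 mg

For first-order elimination, Css ∝ F·D/(CL·τ); F and CL are unchanged, so Css ∝ D/τ.
D₂ = D₁ × (Css,target / Css,current) × (τ₂/τ₁) = 782 × (13.3/6.03) × (8/24) = 574.9 mg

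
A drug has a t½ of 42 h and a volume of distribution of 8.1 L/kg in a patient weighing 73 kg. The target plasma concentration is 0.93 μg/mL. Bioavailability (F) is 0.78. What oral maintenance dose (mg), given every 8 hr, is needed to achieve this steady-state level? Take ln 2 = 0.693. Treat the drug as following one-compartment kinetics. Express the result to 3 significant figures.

Total Vd = 8.1 × 73 = 591.3 L
CL = 0.693 × Vd / t½ = 0.693 × 591.3 / 42 = 9.756 L/h
D = CL × Css × τ / F = 9.756 × 0.93 × 8 / 0.78 = 93.06 mg

93.1 mg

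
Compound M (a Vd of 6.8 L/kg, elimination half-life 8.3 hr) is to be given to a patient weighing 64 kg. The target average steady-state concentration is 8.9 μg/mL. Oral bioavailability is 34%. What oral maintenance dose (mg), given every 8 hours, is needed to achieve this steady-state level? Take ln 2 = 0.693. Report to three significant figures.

7610 mg

Vd(total) = 64 kg × 6.8 L/kg = 435.2 L
CL = 0.693 × Vd / t½ = 0.693 × 435.2 / 8.3 = 36.34 L/h
D = CL × Css × τ / F = 36.34 × 8.9 × 8 / 0.34 = 7610 mg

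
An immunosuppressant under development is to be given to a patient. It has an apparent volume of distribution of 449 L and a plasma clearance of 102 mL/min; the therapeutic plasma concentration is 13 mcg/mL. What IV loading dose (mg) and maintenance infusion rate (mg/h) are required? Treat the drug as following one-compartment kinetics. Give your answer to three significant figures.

(a) 5840 mg; (b) 79.6 mg/h

Loading: fill Vd to C_target → 449.0 L × 13 mg/L = 5837 mg
CL = 102 mL/min = 102 × 0.06 = 6.120 L/h
Infusion rate = 6.120 L/h × 13 mg/L = 79.56 mg/h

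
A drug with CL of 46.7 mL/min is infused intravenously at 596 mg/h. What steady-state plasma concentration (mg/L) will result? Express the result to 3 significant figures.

CL = 46.7 mL/min × 60/1000 = 2.802 L/h
Css = rate / CL = 596 / 2.802 = 212.7 mg/L

213 mg/L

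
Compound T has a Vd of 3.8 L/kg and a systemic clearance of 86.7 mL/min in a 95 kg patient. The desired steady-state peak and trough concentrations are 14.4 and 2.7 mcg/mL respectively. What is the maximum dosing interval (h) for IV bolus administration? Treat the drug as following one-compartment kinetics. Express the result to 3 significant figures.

116 h

Vd = 3.8 L/kg × 95 kg = 361.0 L
CL = 86.7 mL/min × 60/1000 = 5.202 L/h
k = CL / Vd = 5.202 / 361.0 = 0.01441 h⁻¹
Between IV bolus doses, concentration decays as C = C₀·e^(−kτ), so C_peak/C_trough = e^(kτ).
τ_max = ln(C_peak/C_trough) / k = ln(14.4/2.7) / 0.01441 = 1.674 / 0.01441 = 116.2 h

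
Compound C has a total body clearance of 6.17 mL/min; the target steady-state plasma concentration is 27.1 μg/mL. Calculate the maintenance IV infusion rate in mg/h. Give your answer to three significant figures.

CL = 6.17 mL/min × 60/1000 = 0.3702 L/h
At steady state, infusion rate equals elimination rate: rate in = CL × Css.
Infusion rate = CL · Css = 0.3702 L/h × 27.1 mg/L = 10.03 mg/h

10.0 mg/h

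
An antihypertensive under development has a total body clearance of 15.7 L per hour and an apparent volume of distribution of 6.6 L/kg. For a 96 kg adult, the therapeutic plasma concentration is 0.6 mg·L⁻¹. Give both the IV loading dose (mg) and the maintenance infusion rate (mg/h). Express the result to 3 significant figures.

Vd = 6.6 L/kg × 96 kg = 633.6 L
Loading: fill Vd to C_target → 633.6 L × 0.6 mg/L = 380.2 mg
Maintenance: replace elimination → rate = CL × Css = 15.70 × 0.6 = 9.420 mg/h

(a) 380 mg; (b) 9.42 mg/h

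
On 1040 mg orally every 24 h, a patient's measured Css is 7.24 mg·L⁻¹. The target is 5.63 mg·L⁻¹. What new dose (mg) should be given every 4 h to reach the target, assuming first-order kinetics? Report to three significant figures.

With linear kinetics, Css is proportional to dose rate (D/τ) at fixed clearance.
D₂ = D₁ × (Css,target / Css,current) × (τ₂/τ₁) = 1040 × (5.63/7.24) × (4/24) = 134.8 mg

135 mg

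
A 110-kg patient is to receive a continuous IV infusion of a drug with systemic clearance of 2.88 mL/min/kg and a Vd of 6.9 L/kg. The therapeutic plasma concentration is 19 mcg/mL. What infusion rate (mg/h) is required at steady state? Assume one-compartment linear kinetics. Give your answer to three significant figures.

CL = 2.88 mL/min/kg × 110 kg = 316.8 mL/min = 316.8 × 60/1000 = 19.01 L/h
Infusion rate = CL · Css = 19.01 L/h × 19 mg/L = 361.2 mg/h

361 mg/h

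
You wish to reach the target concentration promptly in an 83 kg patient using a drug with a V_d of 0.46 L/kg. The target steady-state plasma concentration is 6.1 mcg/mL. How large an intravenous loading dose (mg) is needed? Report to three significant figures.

233 mg

Vd = 0.46 L/kg × 83 kg = 38.18 L
The loading dose fills Vd to the target concentration.
LD = Vd × C = 38.18 × 6.100 = 232.9 mg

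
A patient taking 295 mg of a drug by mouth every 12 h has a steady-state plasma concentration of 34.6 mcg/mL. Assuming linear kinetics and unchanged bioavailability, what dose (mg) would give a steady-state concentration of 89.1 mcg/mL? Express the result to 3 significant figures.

For first-order elimination, Css ∝ F·D/(CL·τ); F and CL are unchanged, so Css ∝ D/τ.
D₂ = D₁ × (Css,target / Css,current) = 295 × 89.1/34.6 = 759.7 mg

760 mg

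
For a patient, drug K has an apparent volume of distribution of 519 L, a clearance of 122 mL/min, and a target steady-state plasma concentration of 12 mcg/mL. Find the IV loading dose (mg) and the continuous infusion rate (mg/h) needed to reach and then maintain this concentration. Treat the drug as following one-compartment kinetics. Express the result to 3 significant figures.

LD = Vd · C_target = 519.0 × 12 = 6228 mg
Convert clearance: 122 mL/min × 60 min/h ÷ 1000 mL/L = 7.320 L/h
Infusion rate = 7.320 L/h × 12 mg/L = 87.84 mg/h

(a) 6230 mg; (b) 87.8 mg/h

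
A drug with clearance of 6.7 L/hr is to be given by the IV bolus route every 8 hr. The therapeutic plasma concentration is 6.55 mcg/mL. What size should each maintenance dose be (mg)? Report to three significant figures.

351 mg

D = CL × Css × τ = 6.700 × 6.55 × 8 = 351.1 mg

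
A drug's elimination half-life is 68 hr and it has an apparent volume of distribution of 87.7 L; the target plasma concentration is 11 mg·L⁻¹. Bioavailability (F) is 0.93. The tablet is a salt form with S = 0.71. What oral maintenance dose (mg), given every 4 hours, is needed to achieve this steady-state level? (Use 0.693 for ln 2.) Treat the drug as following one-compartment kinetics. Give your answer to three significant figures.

59.6 mg

CL = ln 2 · Vd / t½ = 0.693 × 87.70 / 68 = 0.8938 L/h
D = CL × Css × τ / F / S = 0.8938 × 11 × 4 / 0.93 / 0.71 = 59.56 mg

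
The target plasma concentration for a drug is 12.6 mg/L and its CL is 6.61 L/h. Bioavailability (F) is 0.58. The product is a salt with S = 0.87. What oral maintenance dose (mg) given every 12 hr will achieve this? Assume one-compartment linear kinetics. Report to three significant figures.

1980 mg

D = CL × Css × τ / F / S = 6.610 × 12.6 × 12 / 0.58 / 0.87 = 1981 mg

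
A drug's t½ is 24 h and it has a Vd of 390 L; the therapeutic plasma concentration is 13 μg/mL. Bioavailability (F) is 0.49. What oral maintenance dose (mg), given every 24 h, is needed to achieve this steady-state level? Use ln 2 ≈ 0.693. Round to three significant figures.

7170 mg

k = 0.693/24 = 0.02888 h⁻¹, so CL = k·Vd = 0.02888 × 390.0 = 11.26 L/h
D = CL × Css × τ / F = 11.26 × 13 × 24 / 0.49 = 7170 mg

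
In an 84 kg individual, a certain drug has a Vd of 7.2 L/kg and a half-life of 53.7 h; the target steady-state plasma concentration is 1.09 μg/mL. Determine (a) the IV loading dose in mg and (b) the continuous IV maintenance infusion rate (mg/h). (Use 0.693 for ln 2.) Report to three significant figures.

Vd = 7.2 L/kg × 84 kg = 604.8 L
LD = Vd × C = 604.8 × 1.09 = 659.2 mg
CL = 0.693 × Vd / t½ = 0.693 × 604.8 / 53.7 = 7.805 L/h
Infusion rate = CL × Css = 7.805 × 1.09 = 8.507 mg/h

(a) 659 mg; (b) 8.51 mg/h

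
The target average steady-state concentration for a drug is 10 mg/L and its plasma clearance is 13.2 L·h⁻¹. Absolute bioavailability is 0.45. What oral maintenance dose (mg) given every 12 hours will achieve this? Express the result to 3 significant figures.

3520 mg

D = CL × Css × τ / F = 13.20 × 10 × 12 / 0.45 = 3520 mg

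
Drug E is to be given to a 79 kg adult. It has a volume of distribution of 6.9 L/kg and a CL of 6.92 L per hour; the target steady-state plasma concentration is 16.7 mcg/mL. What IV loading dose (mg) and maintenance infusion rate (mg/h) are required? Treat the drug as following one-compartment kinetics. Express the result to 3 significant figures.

Total Vd = 6.9 × 79 = 545.1 L
Loading: fill Vd to C_target → 545.1 L × 16.7 mg/L = 9103 mg
Maintenance infusion rate = CL × Css = 6.920 × 16.7 = 115.6 mg/h

(a) 9100 mg; (b) 116 mg/h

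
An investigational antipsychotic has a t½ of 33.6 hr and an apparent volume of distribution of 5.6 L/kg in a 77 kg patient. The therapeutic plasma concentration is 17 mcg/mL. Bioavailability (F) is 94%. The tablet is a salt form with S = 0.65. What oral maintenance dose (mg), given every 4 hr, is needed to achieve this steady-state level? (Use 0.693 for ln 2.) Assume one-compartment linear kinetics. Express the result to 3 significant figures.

Total Vd = 5.6 × 77 = 431.2 L
CL = 0.693 × Vd / t½ = 0.693 × 431.2 / 33.6 = 8.894 L/h
D = CL × Css × τ / F / S = 8.894 × 17 × 4 / 0.94 / 0.65 = 989.8 mg

990 mg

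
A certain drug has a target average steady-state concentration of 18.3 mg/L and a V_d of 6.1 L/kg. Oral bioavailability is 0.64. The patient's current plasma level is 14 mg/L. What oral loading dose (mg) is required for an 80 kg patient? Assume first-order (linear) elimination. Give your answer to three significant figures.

Vd(total) = 80 kg × 6.1 L/kg = 488.0 L
Concentration deficit ΔC = 18.3 − 14 = 4.300 mg/L
LD = Vd × ΔC / F = 488.0 × 4.300 / 0.64 = 3279 mg

3280 mg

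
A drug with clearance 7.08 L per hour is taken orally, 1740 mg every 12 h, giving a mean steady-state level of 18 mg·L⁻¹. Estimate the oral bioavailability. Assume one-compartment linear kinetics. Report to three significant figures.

0.879

F·D/τ = CL·Css at steady state → F = CL·Css·τ / D.
F = 7.08 × 18 × 12 / 1740 = 0.879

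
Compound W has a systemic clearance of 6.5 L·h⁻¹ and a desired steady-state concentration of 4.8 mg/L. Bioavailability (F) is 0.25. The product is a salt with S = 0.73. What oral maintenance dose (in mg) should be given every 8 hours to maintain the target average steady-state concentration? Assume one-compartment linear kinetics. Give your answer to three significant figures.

1370 mg

D = CL × Css × τ / F / S = 6.500 × 4.8 × 8 / 0.25 / 0.73 = 1368 mg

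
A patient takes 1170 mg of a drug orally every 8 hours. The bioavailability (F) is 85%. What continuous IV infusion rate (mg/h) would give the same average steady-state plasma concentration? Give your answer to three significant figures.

Equivalent systemic input: infusion rate = F·D/τ.
Rate = 0.85 × 1170 / 8 = 124.3 mg/h

124 mg/h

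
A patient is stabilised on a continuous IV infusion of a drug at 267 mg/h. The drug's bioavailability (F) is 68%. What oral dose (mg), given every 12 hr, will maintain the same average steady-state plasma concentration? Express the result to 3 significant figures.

To maintain the same Css, the systemic dosing rate must be unchanged: F·D/τ = infusion rate.
D = rate × τ / F = 267 × 12 / 0.68 = 4712 mg

4710 mg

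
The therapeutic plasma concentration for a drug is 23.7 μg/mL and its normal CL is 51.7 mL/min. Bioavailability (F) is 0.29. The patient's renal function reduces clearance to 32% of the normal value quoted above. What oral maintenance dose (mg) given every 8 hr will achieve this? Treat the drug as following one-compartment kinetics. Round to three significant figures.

Convert clearance: 51.7 mL/min × 60 min/h ÷ 1000 mL/L = 3.102 L/h
Patient clearance = 0.32 × 3.102 = 0.9926 L/h
At steady state, dose per interval replaces the amount cleared in that interval: F·D/τ = CL·Css.
D = CL × Css × τ / F = 0.9926 × 23.7 × 8 / 0.29 = 649.0 mg

649 mg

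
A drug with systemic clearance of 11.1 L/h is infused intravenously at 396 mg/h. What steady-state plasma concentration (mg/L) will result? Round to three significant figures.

Css = rate / CL = 396 / 11.10 = 35.68 mg/L

35.7 mg/L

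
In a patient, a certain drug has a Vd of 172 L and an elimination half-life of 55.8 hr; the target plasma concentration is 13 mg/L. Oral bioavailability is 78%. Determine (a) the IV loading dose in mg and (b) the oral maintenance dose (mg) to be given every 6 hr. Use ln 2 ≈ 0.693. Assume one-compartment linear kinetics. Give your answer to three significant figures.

(a) 2240 mg; (b) 214 mg

LD = Vd × C = 172.0 × 13 = 2236 mg
CL = 0.693 × Vd / t½ = 0.693 × 172.0 / 55.8 = 2.136 L/h
D = CL × Css × τ / F = 2.136 × 13 × 6 / 0.78 = 213.6 mg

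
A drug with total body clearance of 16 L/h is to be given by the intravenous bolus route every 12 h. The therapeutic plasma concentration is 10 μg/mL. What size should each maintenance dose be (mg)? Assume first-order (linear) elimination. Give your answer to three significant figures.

At steady state, dose per interval replaces the amount cleared in that interval: D/τ = CL·Css.
D = CL × Css × τ = 16.00 × 10 × 12 = 1920 mg

1920 mg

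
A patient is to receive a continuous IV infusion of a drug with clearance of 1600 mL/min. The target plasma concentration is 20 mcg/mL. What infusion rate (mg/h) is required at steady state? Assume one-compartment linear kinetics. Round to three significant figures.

1920 mg/h

Convert clearance: 1600 mL/min × 60 min/h ÷ 1000 mL/L = 96.00 L/h
At steady state, infusion rate equals elimination rate: rate in = CL × Css.
Rate = CL × Css = 96.00 × 20 = 1920 mg/h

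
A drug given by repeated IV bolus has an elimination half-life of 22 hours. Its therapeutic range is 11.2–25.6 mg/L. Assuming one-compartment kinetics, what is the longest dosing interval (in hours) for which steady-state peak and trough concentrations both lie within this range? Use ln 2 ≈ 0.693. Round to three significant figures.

26.2 h

k = 0.693 / t½ = 0.693 / 22 = 0.03150 h⁻¹
Between IV bolus doses, concentration decays as C = C₀·e^(−kτ), so C_peak/C_trough = e^(kτ).
τ_max = ln(C_peak/C_trough) / k = ln(25.6/11.2) / 0.03150 = 0.8267 / 0.03150 = 26.24 h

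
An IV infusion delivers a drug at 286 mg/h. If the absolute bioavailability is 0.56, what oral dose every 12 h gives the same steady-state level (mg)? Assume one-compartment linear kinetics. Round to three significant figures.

To maintain the same Css, the systemic dosing rate must be unchanged: F·D/τ = infusion rate.
D = rate × τ / F = 286 × 12 / 0.56 = 6129 mg

6130 mg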